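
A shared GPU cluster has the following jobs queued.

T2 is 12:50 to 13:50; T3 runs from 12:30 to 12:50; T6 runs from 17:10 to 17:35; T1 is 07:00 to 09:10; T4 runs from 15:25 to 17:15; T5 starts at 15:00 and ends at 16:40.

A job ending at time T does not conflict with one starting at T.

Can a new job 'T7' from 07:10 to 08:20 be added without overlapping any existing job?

No — it overlaps T1

T1: starts 07:00 before T7 ends 08:20, and ends 09:10 after T7 starts 07:10 → overlap.
T3: starts 12:30 at or after T7 ends 08:20 → clear.
T2: starts 12:50 at or after T7 ends 08:20 → clear.
T5: starts 15:00 at or after T7 ends 08:20 → clear.
T4: starts 15:25 at or after T7 ends 08:20 → clear.
T6: starts 17:10 at or after T7 ends 08:20 → clear.
T7 overlaps T1.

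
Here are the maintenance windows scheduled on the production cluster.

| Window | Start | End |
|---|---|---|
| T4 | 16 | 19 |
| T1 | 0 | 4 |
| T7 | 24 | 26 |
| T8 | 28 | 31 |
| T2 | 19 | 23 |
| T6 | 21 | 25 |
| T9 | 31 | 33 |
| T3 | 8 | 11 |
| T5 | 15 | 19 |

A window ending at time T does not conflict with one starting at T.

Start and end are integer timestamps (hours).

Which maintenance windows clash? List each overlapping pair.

Sorted by start: T1, T3, T5, T4, T2, T6, T7, T8, T9.
T3 starts after T1 ends — done with T1.
T5 starts after T3 ends — done with T3.
T4 starts before T5 ends → T5 and T4 overlap.
T2 starts exactly when T5 ends (back-to-back, no overlap) — done with T5.
T2 starts exactly when T4 ends (back-to-back, no overlap) — done with T4.
T6 starts before T2 ends → T2 and T6 overlap.
T7 starts after T2 ends — done with T2.
T7 starts before T6 ends → T6 and T7 overlap.
T8 starts after T6 ends — done with T6.
T8 starts after T7 ends — done with T7.
T9 starts exactly when T8 ends (back-to-back, no overlap).

T2 & T6, T4 & T5, T6 & T7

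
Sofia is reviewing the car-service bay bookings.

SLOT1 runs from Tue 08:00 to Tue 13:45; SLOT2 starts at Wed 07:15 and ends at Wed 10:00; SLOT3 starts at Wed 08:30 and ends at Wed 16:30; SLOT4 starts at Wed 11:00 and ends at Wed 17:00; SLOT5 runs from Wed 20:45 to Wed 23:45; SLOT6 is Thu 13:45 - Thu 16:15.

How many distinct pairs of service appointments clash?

Sorted by start: SLOT1, SLOT2, SLOT3, SLOT4, SLOT5, SLOT6.
SLOT2 starts after SLOT1 ends; SLOT1 is clear from here.
SLOT3 starts before SLOT2 ends → SLOT2 and SLOT3 overlap.
SLOT4 starts after SLOT2 ends; SLOT2 is clear from here.
SLOT4 starts before SLOT3 ends → SLOT3 and SLOT4 overlap.
SLOT5 starts after SLOT3 ends; SLOT3 is clear from here.
SLOT5 starts after SLOT4 ends; SLOT4 is clear from here.
SLOT6 starts after SLOT5 ends.
Overlapping pairs: SLOT2 & SLOT3, SLOT3 & SLOT4 — 2 in total.

2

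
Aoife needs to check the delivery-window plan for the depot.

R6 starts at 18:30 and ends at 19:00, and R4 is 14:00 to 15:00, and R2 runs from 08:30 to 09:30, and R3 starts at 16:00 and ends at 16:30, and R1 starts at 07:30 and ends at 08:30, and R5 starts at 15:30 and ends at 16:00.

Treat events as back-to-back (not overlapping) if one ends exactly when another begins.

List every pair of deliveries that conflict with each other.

Sorted by start: R1, R2, R4, R5, R3, R6.
R2 starts exactly when R1 ends (back-to-back, no overlap) — done with R1.
R4 starts after R2 ends — done with R2.
R5 starts after R4 ends — done with R4.
R3 starts exactly when R5 ends (back-to-back, no overlap) — done with R5.
R6 starts after R3 ends.

no conflicts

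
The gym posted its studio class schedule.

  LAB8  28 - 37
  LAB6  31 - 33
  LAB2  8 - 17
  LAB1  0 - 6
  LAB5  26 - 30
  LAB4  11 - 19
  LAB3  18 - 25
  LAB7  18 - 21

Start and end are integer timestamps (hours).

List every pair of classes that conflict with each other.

Two intervals overlap when each starts before the other ends.
Sorted by start: LAB1, LAB2, LAB4, LAB3, LAB7, LAB5, LAB8, LAB6.
LAB2 starts after LAB1 ends, so nothing later overlaps LAB1 either.
LAB4 starts before LAB2 ends → LAB2 and LAB4 overlap.
LAB3 starts after LAB2 ends, so nothing later overlaps LAB2 either.
LAB3 starts before LAB4 ends → LAB4 and LAB3 overlap.
LAB7 starts before LAB4 ends → LAB4 and LAB7 overlap.
LAB5 starts after LAB4 ends, so nothing later overlaps LAB4 either.
LAB7 starts before LAB3 ends → LAB3 and LAB7 overlap.
LAB5 starts after LAB3 ends, so nothing later overlaps LAB3 either.
LAB5 starts after LAB7 ends, so nothing later overlaps LAB7 either.
LAB8 starts before LAB5 ends → LAB5 and LAB8 overlap.
LAB6 starts after LAB5 ends.
LAB6 starts before LAB8 ends → LAB8 and LAB6 overlap.

LAB2 & LAB4, LAB3 & LAB4, LAB3 & LAB7, LAB4 & LAB7, LAB5 & LAB8, LAB6 & LAB8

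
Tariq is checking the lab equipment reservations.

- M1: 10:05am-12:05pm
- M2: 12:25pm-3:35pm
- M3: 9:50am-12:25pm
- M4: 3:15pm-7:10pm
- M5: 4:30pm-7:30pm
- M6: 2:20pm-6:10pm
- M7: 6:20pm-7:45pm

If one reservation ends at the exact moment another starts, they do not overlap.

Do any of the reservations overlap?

Two intervals overlap when each starts before the other ends.
Sorted by start: M3, M1, M2, M6, M4, M5, M7.
M1 starts before M3 ends → M3 and M1 overlap.
That's a conflict, so the schedule is not conflict-free.

Yes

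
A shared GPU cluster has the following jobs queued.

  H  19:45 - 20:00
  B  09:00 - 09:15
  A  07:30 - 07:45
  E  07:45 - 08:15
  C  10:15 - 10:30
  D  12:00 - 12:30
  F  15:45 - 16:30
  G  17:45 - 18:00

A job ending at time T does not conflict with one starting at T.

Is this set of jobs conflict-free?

Sorted by start: A, E, B, C, D, F, G, H.
E starts exactly when A ends (back-to-back, no overlap); A is clear from here.
B starts after E ends; E is clear from here.
C starts after B ends; B is clear from here.
D starts after C ends; C is clear from here.
F starts after D ends; D is clear from here.
G starts after F ends; F is clear from here.
H starts after G ends.
Every pair is clear; the schedule has no overlaps.

Yes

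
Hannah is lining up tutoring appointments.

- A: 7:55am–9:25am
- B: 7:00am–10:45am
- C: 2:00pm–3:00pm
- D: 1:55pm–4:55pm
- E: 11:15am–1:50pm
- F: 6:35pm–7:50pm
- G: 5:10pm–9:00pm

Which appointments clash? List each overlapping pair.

A & B, C & D, F & G

Sorted by start: B, A, E, D, C, G, F.
A starts before B ends → B and A overlap.
E starts after B ends, so B has no further overlaps.
E starts after A ends, so A has no further overlaps.
D starts after E ends, so E has no further overlaps.
C starts before D ends → D and C overlap.
G starts after D ends, so D has no further overlaps.
G starts after C ends, so C has no further overlaps.
F starts before G ends → G and F overlap.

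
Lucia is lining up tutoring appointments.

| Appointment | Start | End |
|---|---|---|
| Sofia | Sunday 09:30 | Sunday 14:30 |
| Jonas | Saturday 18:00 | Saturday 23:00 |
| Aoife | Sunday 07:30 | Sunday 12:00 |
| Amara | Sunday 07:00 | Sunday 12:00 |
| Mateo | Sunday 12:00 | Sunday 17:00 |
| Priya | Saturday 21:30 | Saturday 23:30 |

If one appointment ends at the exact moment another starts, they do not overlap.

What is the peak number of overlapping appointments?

Sweep the timeline, counting +1 at each start and −1 at each end (ends before starts at a tie):
Saturday 18:00 start Jonas → 1
Saturday 21:30 start Priya → 2
Saturday 23:00 end Jonas → 1
Saturday 23:30 end Priya → 0
Sunday 07:00 start Amara → 1
Sunday 07:30 start Aoife → 2
Sunday 09:30 start Sofia → 3
Sunday 12:00 end Amara → 2
Sunday 12:00 end Aoife → 1
Sunday 12:00 start Mateo → 2
Sunday 14:30 end Sofia → 1
Sunday 17:00 end Mateo → 0
Peak is 3, at Sunday 09:30 (Amara, Aoife, Sofia).

3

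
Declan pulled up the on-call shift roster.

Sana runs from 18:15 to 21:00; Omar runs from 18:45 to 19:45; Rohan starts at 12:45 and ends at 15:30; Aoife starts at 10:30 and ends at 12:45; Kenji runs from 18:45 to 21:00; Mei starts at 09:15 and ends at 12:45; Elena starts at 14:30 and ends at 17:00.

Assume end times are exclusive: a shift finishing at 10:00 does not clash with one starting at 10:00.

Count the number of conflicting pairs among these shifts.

5

Sorted by start: Mei, Aoife, Rohan, Elena, Sana, Omar, Kenji.
Aoife starts before Mei ends → Mei and Aoife overlap.
Rohan starts exactly when Mei ends (back-to-back, no overlap) — done with Mei.
Rohan starts exactly when Aoife ends (back-to-back, no overlap) — done with Aoife.
Elena starts before Rohan ends → Rohan and Elena overlap.
Sana starts after Rohan ends — done with Rohan.
Sana starts after Elena ends — done with Elena.
Omar starts before Sana ends → Sana and Omar overlap.
Kenji starts before Sana ends → Sana and Kenji overlap.
Kenji starts before Omar ends → Omar and Kenji overlap.
Overlapping pairs: Aoife & Mei, Elena & Rohan, Kenji & Omar, Kenji & Sana, Omar & Sana — 5 in total.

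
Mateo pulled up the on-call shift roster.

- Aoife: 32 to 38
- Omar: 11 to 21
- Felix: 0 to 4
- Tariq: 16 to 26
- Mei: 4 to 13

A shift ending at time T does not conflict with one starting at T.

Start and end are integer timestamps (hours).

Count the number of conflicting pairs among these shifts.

2

Check each pair: they overlap iff neither finishes before the other starts.
Sorted by start: Felix, Mei, Omar, Tariq, Aoife.
Mei starts exactly when Felix ends (back-to-back, no overlap), so nothing later overlaps Felix either.
Omar starts before Mei ends → Mei and Omar overlap.
Tariq starts after Mei ends, so nothing later overlaps Mei either.
Tariq starts before Omar ends → Omar and Tariq overlap.
Aoife starts after Omar ends.
Aoife starts after Tariq ends.
Overlapping pairs: Mei & Omar, Omar & Tariq — 2 in total.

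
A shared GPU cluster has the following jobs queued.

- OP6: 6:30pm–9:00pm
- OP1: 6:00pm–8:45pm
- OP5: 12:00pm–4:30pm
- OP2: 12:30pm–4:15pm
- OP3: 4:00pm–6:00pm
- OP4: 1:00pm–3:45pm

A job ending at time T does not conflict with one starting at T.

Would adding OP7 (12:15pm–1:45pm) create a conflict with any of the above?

OP5: starts 12:00pm before OP7 ends 1:45pm, and ends 4:30pm after OP7 starts 12:15pm → overlap.
OP2: starts 12:30pm before OP7 ends 1:45pm, and ends 4:15pm after OP7 starts 12:15pm → overlap.
OP4: starts 1:00pm before OP7 ends 1:45pm, and ends 3:45pm after OP7 starts 12:15pm → overlap.
OP3: starts 4:00pm at or after OP7 ends 1:45pm → clear.
OP1: starts 6:00pm at or after OP7 ends 1:45pm → clear.
OP6: starts 6:30pm at or after OP7 ends 1:45pm → clear.
OP7 overlaps OP2, OP4, OP5.

Yes — it overlaps OP2, OP4, OP5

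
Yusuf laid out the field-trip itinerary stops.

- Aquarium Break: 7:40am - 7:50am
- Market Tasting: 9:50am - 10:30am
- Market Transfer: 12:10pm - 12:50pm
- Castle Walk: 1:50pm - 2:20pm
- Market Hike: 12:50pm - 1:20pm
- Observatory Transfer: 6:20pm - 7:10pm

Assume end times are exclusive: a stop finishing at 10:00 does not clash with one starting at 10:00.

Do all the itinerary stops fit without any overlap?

Sorted by start: Aquarium Break, Market Tasting, Market Transfer, Market Hike, Castle Walk, Observatory Transfer.
Market Tasting starts after Aquarium Break ends; Aquarium Break is clear from here.
Market Transfer starts after Market Tasting ends; Market Tasting is clear from here.
Market Hike starts exactly when Market Transfer ends (back-to-back, no overlap); Market Transfer is clear from here.
Castle Walk starts after Market Hike ends; Market Hike is clear from here.
Observatory Transfer starts after Castle Walk ends.
Every pair is clear; the schedule has no overlaps.

Yes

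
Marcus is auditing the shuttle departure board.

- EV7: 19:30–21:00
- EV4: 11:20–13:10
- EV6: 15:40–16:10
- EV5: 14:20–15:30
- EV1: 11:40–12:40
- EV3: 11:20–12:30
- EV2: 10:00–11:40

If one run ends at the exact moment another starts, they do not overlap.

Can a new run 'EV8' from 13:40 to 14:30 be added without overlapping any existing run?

EV2: ends 11:40 at or before EV8 starts 13:40 → clear.
EV3: ends 12:30 at or before EV8 starts 13:40 → clear.
EV4: ends 13:10 at or before EV8 starts 13:40 → clear.
EV1: ends 12:40 at or before EV8 starts 13:40 → clear.
EV5: starts 14:20 before EV8 ends 14:30, and ends 15:30 after EV8 starts 13:40 → overlap.
EV6: starts 15:40 at or after EV8 ends 14:30 → clear.
EV7: starts 19:30 at or after EV8 ends 14:30 → clear.
EV8 overlaps EV5.

No — it overlaps EV5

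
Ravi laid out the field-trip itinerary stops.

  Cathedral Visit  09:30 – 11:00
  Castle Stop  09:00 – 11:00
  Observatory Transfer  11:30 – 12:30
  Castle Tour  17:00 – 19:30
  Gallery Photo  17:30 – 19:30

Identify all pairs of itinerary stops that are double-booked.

Sorted by start: Castle Stop, Cathedral Visit, Observatory Transfer, Castle Tour, Gallery Photo.
Cathedral Visit starts before Castle Stop ends → Castle Stop and Cathedral Visit overlap.
Observatory Transfer starts after Castle Stop ends — done with Castle Stop.
Observatory Transfer starts after Cathedral Visit ends — done with Cathedral Visit.
Castle Tour starts after Observatory Transfer ends — done with Observatory Transfer.
Gallery Photo starts before Castle Tour ends → Castle Tour and Gallery Photo overlap.

Castle Stop & Cathedral Visit, Castle Tour & Gallery Photo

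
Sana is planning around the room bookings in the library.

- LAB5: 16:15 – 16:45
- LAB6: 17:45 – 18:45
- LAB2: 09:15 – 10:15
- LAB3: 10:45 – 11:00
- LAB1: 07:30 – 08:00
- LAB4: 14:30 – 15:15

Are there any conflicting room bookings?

Sorted by start: LAB1, LAB2, LAB3, LAB4, LAB5, LAB6.
LAB2 starts after LAB1 ends, so nothing later overlaps LAB1 either.
LAB3 starts after LAB2 ends, so nothing later overlaps LAB2 either.
LAB4 starts after LAB3 ends, so nothing later overlaps LAB3 either.
LAB5 starts after LAB4 ends, so nothing later overlaps LAB4 either.
LAB6 starts after LAB5 ends.
Every pair is clear; the schedule has no overlaps.

No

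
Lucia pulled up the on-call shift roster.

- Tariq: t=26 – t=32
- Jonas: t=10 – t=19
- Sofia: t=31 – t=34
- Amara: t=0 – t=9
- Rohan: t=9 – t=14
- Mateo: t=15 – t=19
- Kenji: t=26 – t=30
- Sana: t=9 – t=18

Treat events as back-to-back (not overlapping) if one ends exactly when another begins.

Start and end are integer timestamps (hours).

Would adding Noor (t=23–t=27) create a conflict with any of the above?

Amara: ends t=9 at or before Noor starts t=23 → clear.
Sana: ends t=18 at or before Noor starts t=23 → clear.
Rohan: ends t=14 at or before Noor starts t=23 → clear.
Jonas: ends t=19 at or before Noor starts t=23 → clear.
Mateo: ends t=19 at or before Noor starts t=23 → clear.
Kenji: starts t=26 before Noor ends t=27, and ends t=30 after Noor starts t=23 → overlap.
Tariq: starts t=26 before Noor ends t=27, and ends t=32 after Noor starts t=23 → overlap.
Sofia: starts t=31 at or after Noor ends t=27 → clear.
Noor overlaps Kenji, Tariq.

Yes — it overlaps Kenji, Tariq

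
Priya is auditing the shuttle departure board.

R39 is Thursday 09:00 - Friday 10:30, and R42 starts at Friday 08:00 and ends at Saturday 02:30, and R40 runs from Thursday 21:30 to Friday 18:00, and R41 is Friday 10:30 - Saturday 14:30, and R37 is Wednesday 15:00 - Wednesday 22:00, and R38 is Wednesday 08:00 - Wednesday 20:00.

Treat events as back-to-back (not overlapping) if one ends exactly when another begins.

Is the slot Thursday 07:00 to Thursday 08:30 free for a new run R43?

Yes — the slot is free

R38: ends Wednesday 20:00 at or before R43 starts Thursday 07:00 → clear.
R37: ends Wednesday 22:00 at or before R43 starts Thursday 07:00 → clear.
R39: starts Thursday 09:00 at or after R43 ends Thursday 08:30 → clear.
R40: starts Thursday 21:30 at or after R43 ends Thursday 08:30 → clear.
R42: starts Friday 08:00 at or after R43 ends Thursday 08:30 → clear.
R41: starts Friday 10:30 at or after R43 ends Thursday 08:30 → clear.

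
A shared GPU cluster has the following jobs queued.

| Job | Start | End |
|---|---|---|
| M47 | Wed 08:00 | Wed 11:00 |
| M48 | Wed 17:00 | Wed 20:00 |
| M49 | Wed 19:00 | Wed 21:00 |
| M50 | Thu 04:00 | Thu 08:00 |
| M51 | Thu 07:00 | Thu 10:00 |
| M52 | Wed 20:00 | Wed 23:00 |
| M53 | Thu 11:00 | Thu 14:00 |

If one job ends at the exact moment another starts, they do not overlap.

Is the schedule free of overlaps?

Sorted by start: M47, M48, M49, M52, M50, M51, M53.
M48 starts after M47 ends, so nothing later overlaps M47 either.
M49 starts before M48 ends → M48 and M49 overlap.
That's a conflict, so the schedule is not conflict-free.

No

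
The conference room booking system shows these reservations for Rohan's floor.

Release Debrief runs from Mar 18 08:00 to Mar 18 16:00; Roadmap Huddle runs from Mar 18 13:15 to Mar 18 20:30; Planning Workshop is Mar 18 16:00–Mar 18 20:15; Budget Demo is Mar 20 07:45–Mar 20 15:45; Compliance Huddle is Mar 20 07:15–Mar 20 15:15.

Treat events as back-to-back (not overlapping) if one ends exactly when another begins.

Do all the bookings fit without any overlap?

No

Check each pair: they overlap iff neither finishes before the other starts.
Sorted by start: Release Debrief, Roadmap Huddle, Planning Workshop, Compliance Huddle, Budget Demo.
Roadmap Huddle starts before Release Debrief ends → Release Debrief and Roadmap Huddle overlap.
That's a conflict, so the schedule is not conflict-free.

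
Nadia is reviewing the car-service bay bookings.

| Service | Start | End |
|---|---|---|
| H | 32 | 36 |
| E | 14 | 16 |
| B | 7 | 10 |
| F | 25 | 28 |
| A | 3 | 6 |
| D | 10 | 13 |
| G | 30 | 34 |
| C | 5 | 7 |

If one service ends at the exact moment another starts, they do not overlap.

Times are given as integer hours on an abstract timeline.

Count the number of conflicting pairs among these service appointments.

Two intervals overlap when each starts before the other ends.
Sorted by start: A, C, B, D, E, F, G, H.
C starts before A ends → A and C overlap.
B starts after A ends, so nothing later overlaps A either.
B starts exactly when C ends (back-to-back, no overlap), so nothing later overlaps C either.
D starts exactly when B ends (back-to-back, no overlap), so nothing later overlaps B either.
E starts after D ends, so nothing later overlaps D either.
F starts after E ends, so nothing later overlaps E either.
G starts after F ends, so nothing later overlaps F either.
H starts before G ends → G and H overlap.
Overlapping pairs: A & C, G & H — 2 in total.

2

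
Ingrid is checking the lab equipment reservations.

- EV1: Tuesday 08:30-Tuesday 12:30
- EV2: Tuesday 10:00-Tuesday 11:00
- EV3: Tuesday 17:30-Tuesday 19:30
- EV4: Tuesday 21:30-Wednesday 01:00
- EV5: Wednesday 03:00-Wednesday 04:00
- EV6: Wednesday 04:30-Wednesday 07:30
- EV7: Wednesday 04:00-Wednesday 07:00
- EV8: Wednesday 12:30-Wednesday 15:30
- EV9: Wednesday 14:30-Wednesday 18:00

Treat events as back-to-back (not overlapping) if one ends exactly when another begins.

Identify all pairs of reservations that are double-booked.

Two intervals overlap when each starts before the other ends.
Sorted by start: EV1, EV2, EV3, EV4, EV5, EV7, EV6, EV8, EV9.
EV2 starts before EV1 ends → EV1 and EV2 overlap.
EV3 starts after EV1 ends — done with EV1.
EV3 starts after EV2 ends — done with EV2.
EV4 starts after EV3 ends — done with EV3.
EV5 starts after EV4 ends — done with EV4.
EV7 starts exactly when EV5 ends (back-to-back, no overlap) — done with EV5.
EV6 starts before EV7 ends → EV7 and EV6 overlap.
EV8 starts after EV7 ends — done with EV7.
EV8 starts after EV6 ends — done with EV6.
EV9 starts before EV8 ends → EV8 and EV9 overlap.

EV1 & EV2, EV6 & EV7, EV8 & EV9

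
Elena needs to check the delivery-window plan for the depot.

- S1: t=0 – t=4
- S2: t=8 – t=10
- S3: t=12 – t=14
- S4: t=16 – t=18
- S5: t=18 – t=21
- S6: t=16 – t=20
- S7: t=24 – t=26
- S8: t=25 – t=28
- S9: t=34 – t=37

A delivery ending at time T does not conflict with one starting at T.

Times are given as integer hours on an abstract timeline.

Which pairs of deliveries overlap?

S4 & S6, S5 & S6, S7 & S8

Sorted by start: S1, S2, S3, S4, S6, S5, S7, S8, S9.
S2 starts after S1 ends; S1 is clear from here.
S3 starts after S2 ends; S2 is clear from here.
S4 starts after S3 ends; S3 is clear from here.
S6 starts before S4 ends → S4 and S6 overlap.
S5 starts exactly when S4 ends (back-to-back, no overlap); S4 is clear from here.
S5 starts before S6 ends → S6 and S5 overlap.
S7 starts after S6 ends; S6 is clear from here.
S7 starts after S5 ends; S5 is clear from here.
S8 starts before S7 ends → S7 and S8 overlap.
S9 starts after S7 ends.
S9 starts after S8 ends.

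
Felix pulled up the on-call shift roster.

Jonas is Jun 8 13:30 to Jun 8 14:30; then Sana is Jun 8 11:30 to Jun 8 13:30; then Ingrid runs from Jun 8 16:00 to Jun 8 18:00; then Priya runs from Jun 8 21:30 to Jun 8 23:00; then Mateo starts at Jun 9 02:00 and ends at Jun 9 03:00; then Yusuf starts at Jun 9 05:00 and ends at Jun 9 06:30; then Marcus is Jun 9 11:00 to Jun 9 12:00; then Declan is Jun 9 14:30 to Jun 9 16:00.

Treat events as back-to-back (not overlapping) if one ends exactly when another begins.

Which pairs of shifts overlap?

Check each pair: they overlap iff neither finishes before the other starts.
Sorted by start: Sana, Jonas, Ingrid, Priya, Mateo, Yusuf, Marcus, Declan.
Jonas starts exactly when Sana ends (back-to-back, no overlap) — done with Sana.
Ingrid starts after Jonas ends — done with Jonas.
Priya starts after Ingrid ends — done with Ingrid.
Mateo starts after Priya ends — done with Priya.
Yusuf starts after Mateo ends — done with Mateo.
Marcus starts after Yusuf ends — done with Yusuf.
Declan starts after Marcus ends.

none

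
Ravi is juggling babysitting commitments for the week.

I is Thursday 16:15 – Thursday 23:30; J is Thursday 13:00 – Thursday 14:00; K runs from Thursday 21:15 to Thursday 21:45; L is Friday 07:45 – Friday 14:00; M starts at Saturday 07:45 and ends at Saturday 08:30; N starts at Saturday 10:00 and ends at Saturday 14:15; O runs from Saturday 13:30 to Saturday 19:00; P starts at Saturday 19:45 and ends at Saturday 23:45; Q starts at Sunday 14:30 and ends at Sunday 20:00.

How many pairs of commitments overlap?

Sorted by start: J, I, K, L, M, N, O, P, Q.
I starts after J ends; J is clear from here.
K starts before I ends → I and K overlap.
L starts after I ends; I is clear from here.
L starts after K ends; K is clear from here.
M starts after L ends; L is clear from here.
N starts after M ends; M is clear from here.
O starts before N ends → N and O overlap.
P starts after N ends; N is clear from here.
P starts after O ends; O is clear from here.
Q starts after P ends.
Overlapping pairs: I & K, N & O — 2 in total.

2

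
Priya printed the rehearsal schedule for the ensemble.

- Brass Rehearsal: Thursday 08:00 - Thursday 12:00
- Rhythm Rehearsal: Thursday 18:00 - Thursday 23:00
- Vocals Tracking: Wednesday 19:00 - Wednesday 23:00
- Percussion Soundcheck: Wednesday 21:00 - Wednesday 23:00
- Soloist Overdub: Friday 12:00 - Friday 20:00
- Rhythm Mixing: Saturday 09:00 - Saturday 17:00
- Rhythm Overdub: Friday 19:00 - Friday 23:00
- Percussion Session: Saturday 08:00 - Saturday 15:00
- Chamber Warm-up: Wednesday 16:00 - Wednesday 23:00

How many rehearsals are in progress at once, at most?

Sweep the timeline, counting +1 at each start and −1 at each end (ends before starts at a tie):
Wednesday 16:00 start Chamber Warm-up → 1
Wednesday 19:00 start Vocals Tracking → 2
Wednesday 21:00 start Percussion Soundcheck → 3
Wednesday 23:00 end Chamber Warm-up → 2
Wednesday 23:00 end Percussion Soundcheck → 1
Wednesday 23:00 end Vocals Tracking → 0
Thursday 08:00 start Brass Rehearsal → 1
Thursday 12:00 end Brass Rehearsal → 0
Thursday 18:00 start Rhythm Rehearsal → 1
Thursday 23:00 end Rhythm Rehearsal → 0
Friday 12:00 start Soloist Overdub → 1
Friday 19:00 start Rhythm Overdub → 2
Friday 20:00 end Soloist Overdub → 1
Friday 23:00 end Rhythm Overdub → 0
Saturday 08:00 start Percussion Session → 1
Saturday 09:00 start Rhythm Mixing → 2
Saturday 15:00 end Percussion Session → 1
Saturday 17:00 end Rhythm Mixing → 0
Peak is 3, at Wednesday 21:00 (Chamber Warm-up, Percussion Soundcheck, Vocals Tracking).

3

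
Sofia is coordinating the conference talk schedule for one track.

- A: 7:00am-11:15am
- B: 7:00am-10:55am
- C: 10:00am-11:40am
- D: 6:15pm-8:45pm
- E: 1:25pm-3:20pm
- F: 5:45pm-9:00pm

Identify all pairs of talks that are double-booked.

A & B, A & C, B & C, D & F

Two intervals overlap when each starts before the other ends.
Sorted by start: A, B, C, E, F, D.
B starts before A ends → A and B overlap.
C starts before A ends → A and C overlap.
E starts after A ends, so A has no further overlaps.
C starts before B ends → B and C overlap.
E starts after B ends, so B has no further overlaps.
E starts after C ends, so C has no further overlaps.
F starts after E ends, so E has no further overlaps.
D starts before F ends → F and D overlap.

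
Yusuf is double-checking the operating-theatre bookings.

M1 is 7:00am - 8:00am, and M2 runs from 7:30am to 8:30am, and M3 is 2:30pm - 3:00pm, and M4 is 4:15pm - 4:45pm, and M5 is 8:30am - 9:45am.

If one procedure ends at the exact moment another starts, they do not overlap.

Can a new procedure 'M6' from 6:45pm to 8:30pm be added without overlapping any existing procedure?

M1: ends 8:00am at or before M6 starts 6:45pm → clear.
M2: ends 8:30am at or before M6 starts 6:45pm → clear.
M5: ends 9:45am at or before M6 starts 6:45pm → clear.
M3: ends 3:00pm at or before M6 starts 6:45pm → clear.
M4: ends 4:45pm at or before M6 starts 6:45pm → clear.

Yes — the slot is free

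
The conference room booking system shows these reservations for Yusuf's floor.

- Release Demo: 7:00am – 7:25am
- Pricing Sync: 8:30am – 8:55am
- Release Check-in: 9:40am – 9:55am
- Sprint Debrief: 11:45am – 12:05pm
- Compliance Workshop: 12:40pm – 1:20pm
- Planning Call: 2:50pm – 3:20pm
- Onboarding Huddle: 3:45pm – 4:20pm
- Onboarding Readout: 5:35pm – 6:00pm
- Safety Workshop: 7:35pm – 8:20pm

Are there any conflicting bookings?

No

Sorted by start: Release Demo, Pricing Sync, Release Check-in, Sprint Debrief, Compliance Workshop, Planning Call, Onboarding Huddle, Onboarding Readout, Safety Workshop.
Pricing Sync starts after Release Demo ends; Release Demo is clear from here.
Release Check-in starts after Pricing Sync ends; Pricing Sync is clear from here.
Sprint Debrief starts after Release Check-in ends; Release Check-in is clear from here.
Compliance Workshop starts after Sprint Debrief ends; Sprint Debrief is clear from here.
Planning Call starts after Compliance Workshop ends; Compliance Workshop is clear from here.
Onboarding Huddle starts after Planning Call ends; Planning Call is clear from here.
Onboarding Readout starts after Onboarding Huddle ends; Onboarding Huddle is clear from here.
Safety Workshop starts after Onboarding Readout ends.
Every pair is clear; the schedule has no overlaps.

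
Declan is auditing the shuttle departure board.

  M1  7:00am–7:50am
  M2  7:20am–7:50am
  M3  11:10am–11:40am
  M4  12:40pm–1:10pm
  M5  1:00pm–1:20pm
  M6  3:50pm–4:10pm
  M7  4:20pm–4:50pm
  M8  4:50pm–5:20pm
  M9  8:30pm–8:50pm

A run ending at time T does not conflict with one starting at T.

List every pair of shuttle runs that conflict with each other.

M1 & M2, M4 & M5

Sorted by start: M1, M2, M3, M4, M5, M6, M7, M8, M9.
M2 starts before M1 ends → M1 and M2 overlap.
M3 starts after M1 ends, so nothing later overlaps M1 either.
M3 starts after M2 ends, so nothing later overlaps M2 either.
M4 starts after M3 ends, so nothing later overlaps M3 either.
M5 starts before M4 ends → M4 and M5 overlap.
M6 starts after M4 ends, so nothing later overlaps M4 either.
M6 starts after M5 ends, so nothing later overlaps M5 either.
M7 starts after M6 ends, so nothing later overlaps M6 either.
M8 starts exactly when M7 ends (back-to-back, no overlap), so nothing later overlaps M7 either.
M9 starts after M8 ends.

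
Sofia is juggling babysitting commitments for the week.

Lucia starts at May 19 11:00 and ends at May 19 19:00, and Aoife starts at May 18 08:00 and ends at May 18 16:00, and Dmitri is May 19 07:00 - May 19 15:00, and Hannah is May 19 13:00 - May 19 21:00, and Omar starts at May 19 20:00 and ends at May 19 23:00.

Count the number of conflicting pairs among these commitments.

4

Sorted by start: Aoife, Dmitri, Lucia, Hannah, Omar.
Dmitri starts after Aoife ends; Aoife is clear from here.
Lucia starts before Dmitri ends → Dmitri and Lucia overlap.
Hannah starts before Dmitri ends → Dmitri and Hannah overlap.
Omar starts after Dmitri ends.
Hannah starts before Lucia ends → Lucia and Hannah overlap.
Omar starts after Lucia ends.
Omar starts before Hannah ends → Hannah and Omar overlap.
Overlapping pairs: Dmitri & Hannah, Dmitri & Lucia, Hannah & Lucia, Hannah & Omar — 4 in total.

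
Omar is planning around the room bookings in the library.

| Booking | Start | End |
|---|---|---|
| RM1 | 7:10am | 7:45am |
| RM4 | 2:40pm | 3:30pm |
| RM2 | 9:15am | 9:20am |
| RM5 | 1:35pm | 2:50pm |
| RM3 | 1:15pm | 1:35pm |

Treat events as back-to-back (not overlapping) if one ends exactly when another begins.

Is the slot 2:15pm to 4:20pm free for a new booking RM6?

RM1: ends 7:45am at or before RM6 starts 2:15pm → clear.
RM2: ends 9:20am at or before RM6 starts 2:15pm → clear.
RM3: ends 1:35pm at or before RM6 starts 2:15pm → clear.
RM5: starts 1:35pm before RM6 ends 4:20pm, and ends 2:50pm after RM6 starts 2:15pm → overlap.
RM4: starts 2:40pm before RM6 ends 4:20pm, and ends 3:30pm after RM6 starts 2:15pm → overlap.
RM6 overlaps RM4, RM5.

No — it overlaps RM4, RM5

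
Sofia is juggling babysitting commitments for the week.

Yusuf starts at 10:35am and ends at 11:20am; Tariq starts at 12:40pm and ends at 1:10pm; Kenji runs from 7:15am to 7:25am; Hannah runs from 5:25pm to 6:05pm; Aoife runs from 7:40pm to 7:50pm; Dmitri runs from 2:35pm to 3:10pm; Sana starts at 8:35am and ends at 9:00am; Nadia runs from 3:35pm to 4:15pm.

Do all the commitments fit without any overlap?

Sorted by start: Kenji, Sana, Yusuf, Tariq, Dmitri, Nadia, Hannah, Aoife.
Sana starts after Kenji ends, so Kenji has no further overlaps.
Yusuf starts after Sana ends, so Sana has no further overlaps.
Tariq starts after Yusuf ends, so Yusuf has no further overlaps.
Dmitri starts after Tariq ends, so Tariq has no further overlaps.
Nadia starts after Dmitri ends, so Dmitri has no further overlaps.
Hannah starts after Nadia ends, so Nadia has no further overlaps.
Aoife starts after Hannah ends.
Every pair is clear; the schedule has no overlaps.

Yes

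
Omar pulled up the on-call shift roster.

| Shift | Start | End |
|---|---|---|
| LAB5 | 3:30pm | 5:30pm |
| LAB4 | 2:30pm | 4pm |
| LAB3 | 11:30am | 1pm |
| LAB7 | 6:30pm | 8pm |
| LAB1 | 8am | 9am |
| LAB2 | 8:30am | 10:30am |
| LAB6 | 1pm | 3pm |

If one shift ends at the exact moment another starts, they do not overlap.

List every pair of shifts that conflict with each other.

LAB1 & LAB2, LAB4 & LAB5, LAB4 & LAB6

Sorted by start: LAB1, LAB2, LAB3, LAB6, LAB4, LAB5, LAB7.
LAB2 starts before LAB1 ends → LAB1 and LAB2 overlap.
LAB3 starts after LAB1 ends, so LAB1 has no further overlaps.
LAB3 starts after LAB2 ends, so LAB2 has no further overlaps.
LAB6 starts exactly when LAB3 ends (back-to-back, no overlap), so LAB3 has no further overlaps.
LAB4 starts before LAB6 ends → LAB6 and LAB4 overlap.
LAB5 starts after LAB6 ends, so LAB6 has no further overlaps.
LAB5 starts before LAB4 ends → LAB4 and LAB5 overlap.
LAB7 starts after LAB4 ends.
LAB7 starts after LAB5 ends.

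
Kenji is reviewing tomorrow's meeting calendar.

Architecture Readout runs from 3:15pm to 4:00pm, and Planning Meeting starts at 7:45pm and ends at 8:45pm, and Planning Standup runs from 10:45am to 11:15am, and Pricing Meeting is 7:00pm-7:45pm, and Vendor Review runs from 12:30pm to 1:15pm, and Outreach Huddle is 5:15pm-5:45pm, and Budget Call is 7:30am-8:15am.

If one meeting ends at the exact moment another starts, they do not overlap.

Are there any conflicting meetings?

No

Sorted by start: Budget Call, Planning Standup, Vendor Review, Architecture Readout, Outreach Huddle, Pricing Meeting, Planning Meeting.
Planning Standup starts after Budget Call ends — done with Budget Call.
Vendor Review starts after Planning Standup ends — done with Planning Standup.
Architecture Readout starts after Vendor Review ends — done with Vendor Review.
Outreach Huddle starts after Architecture Readout ends — done with Architecture Readout.
Pricing Meeting starts after Outreach Huddle ends — done with Outreach Huddle.
Planning Meeting starts exactly when Pricing Meeting ends (back-to-back, no overlap).
Every pair is clear; the schedule has no overlaps.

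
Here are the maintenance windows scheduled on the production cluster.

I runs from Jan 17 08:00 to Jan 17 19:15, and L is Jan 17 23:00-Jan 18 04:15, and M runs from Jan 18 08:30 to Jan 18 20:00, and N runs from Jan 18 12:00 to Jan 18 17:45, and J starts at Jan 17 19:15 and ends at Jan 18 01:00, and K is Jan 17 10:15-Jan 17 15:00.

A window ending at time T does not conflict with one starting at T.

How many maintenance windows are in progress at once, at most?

Sort all start/end points and keep a running count:
Jan 17 08:00 start I → 1
Jan 17 10:15 start K → 2
Jan 17 15:00 end K → 1
Jan 17 19:15 end I → 0
Jan 17 19:15 start J → 1
Jan 17 23:00 start L → 2
Jan 18 01:00 end J → 1
Jan 18 04:15 end L → 0
Jan 18 08:30 start M → 1
Jan 18 12:00 start N → 2
Jan 18 17:45 end N → 1
Jan 18 20:00 end M → 0
Peak is 2, at Jan 17 10:15 (I, K).

2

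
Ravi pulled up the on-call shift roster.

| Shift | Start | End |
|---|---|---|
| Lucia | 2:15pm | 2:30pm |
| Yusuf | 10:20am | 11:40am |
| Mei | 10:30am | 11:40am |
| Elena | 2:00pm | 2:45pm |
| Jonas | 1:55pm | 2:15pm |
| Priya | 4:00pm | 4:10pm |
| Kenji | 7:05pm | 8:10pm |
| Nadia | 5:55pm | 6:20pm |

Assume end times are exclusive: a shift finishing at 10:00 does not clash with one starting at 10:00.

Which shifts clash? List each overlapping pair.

Elena & Jonas, Elena & Lucia, Mei & Yusuf

Check each pair: they overlap iff neither finishes before the other starts.
Sorted by start: Yusuf, Mei, Jonas, Elena, Lucia, Priya, Nadia, Kenji.
Mei starts before Yusuf ends → Yusuf and Mei overlap.
Jonas starts after Yusuf ends; Yusuf is clear from here.
Jonas starts after Mei ends; Mei is clear from here.
Elena starts before Jonas ends → Jonas and Elena overlap.
Lucia starts exactly when Jonas ends (back-to-back, no overlap); Jonas is clear from here.
Lucia starts before Elena ends → Elena and Lucia overlap.
Priya starts after Elena ends; Elena is clear from here.
Priya starts after Lucia ends; Lucia is clear from here.
Nadia starts after Priya ends; Priya is clear from here.
Kenji starts after Nadia ends.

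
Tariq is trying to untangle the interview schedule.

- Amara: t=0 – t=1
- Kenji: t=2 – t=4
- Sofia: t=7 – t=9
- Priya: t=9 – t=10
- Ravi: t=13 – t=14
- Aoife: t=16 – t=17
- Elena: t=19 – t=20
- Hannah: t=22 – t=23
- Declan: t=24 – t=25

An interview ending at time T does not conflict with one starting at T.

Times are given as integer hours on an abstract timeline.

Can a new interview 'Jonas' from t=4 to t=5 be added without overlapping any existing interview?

Amara: ends t=1 at or before Jonas starts t=4 → clear.
Kenji: ends t=4 at or before Jonas starts t=4 → clear.
Sofia: starts t=7 at or after Jonas ends t=5 → clear.
Priya: starts t=9 at or after Jonas ends t=5 → clear.
Ravi: starts t=13 at or after Jonas ends t=5 → clear.
Aoife: starts t=16 at or after Jonas ends t=5 → clear.
Elena: starts t=19 at or after Jonas ends t=5 → clear.
Hannah: starts t=22 at or after Jonas ends t=5 → clear.
Declan: starts t=24 at or after Jonas ends t=5 → clear.

Yes — the slot is free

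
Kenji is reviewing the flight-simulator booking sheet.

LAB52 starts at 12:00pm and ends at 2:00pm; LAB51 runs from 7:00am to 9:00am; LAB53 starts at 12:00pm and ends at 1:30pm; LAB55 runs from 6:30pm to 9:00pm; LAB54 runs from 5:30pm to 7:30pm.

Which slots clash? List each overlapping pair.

LAB52 & LAB53, LAB54 & LAB55

Sorted by start: LAB51, LAB52, LAB53, LAB54, LAB55.
LAB52 starts after LAB51 ends, so nothing later overlaps LAB51 either.
LAB53 starts before LAB52 ends → LAB52 and LAB53 overlap.
LAB54 starts after LAB52 ends, so nothing later overlaps LAB52 either.
LAB54 starts after LAB53 ends, so nothing later overlaps LAB53 either.
LAB55 starts before LAB54 ends → LAB54 and LAB55 overlap.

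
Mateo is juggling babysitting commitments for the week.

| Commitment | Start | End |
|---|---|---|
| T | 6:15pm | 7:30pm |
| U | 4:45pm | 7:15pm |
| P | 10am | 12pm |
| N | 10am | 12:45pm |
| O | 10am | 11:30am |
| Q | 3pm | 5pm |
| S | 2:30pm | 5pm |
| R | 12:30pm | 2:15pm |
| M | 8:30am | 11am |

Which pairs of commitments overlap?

M & N, M & O, M & P, N & O, N & P, N & R, O & P, Q & S, Q & U, S & U, T & U

Check each pair: they overlap iff neither finishes before the other starts.
Sorted by start: M, N, O, P, R, S, Q, U, T.
N starts before M ends → M and N overlap.
O starts before M ends → M and O overlap.
P starts before M ends → M and P overlap.
R starts after M ends — done with M.
O starts before N ends → N and O overlap.
P starts before N ends → N and P overlap.
R starts before N ends → N and R overlap.
S starts after N ends — done with N.
P starts before O ends → O and P overlap.
R starts after O ends — done with O.
R starts after P ends — done with P.
S starts after R ends — done with R.
Q starts before S ends → S and Q overlap.
U starts before S ends → S and U overlap.
T starts after S ends.
U starts before Q ends → Q and U overlap.
T starts after Q ends.
T starts before U ends → U and T overlap.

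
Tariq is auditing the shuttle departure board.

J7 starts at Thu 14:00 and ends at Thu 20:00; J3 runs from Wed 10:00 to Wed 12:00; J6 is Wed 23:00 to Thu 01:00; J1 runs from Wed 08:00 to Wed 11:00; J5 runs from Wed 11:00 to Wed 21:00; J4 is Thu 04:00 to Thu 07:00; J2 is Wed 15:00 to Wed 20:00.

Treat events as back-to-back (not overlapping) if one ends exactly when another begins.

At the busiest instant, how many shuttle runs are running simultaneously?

2

Walk through starts and ends in time order (an end at T is processed before a start at T):
Wed 08:00 start J1 → 1
Wed 10:00 start J3 → 2
Wed 11:00 end J1 → 1
Wed 11:00 start J5 → 2
Wed 12:00 end J3 → 1
Wed 15:00 start J2 → 2
Wed 20:00 end J2 → 1
Wed 21:00 end J5 → 0
Wed 23:00 start J6 → 1
Thu 01:00 end J6 → 0
Thu 04:00 start J4 → 1
Thu 07:00 end J4 → 0
Thu 14:00 start J7 → 1
Thu 20:00 end J7 → 0
Peak is 2, at Wed 10:00 (J1, J3).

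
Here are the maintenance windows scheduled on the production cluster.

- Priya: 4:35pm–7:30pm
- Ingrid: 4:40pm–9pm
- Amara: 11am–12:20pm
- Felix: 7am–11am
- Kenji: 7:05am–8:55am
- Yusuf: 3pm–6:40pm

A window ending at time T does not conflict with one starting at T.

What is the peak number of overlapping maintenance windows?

3

Sort all start/end points and keep a running count:
7am start Felix → 1
7:05am start Kenji → 2
8:55am end Kenji → 1
11am end Felix → 0
11am start Amara → 1
12:20pm end Amara → 0
3pm start Yusuf → 1
4:35pm start Priya → 2
4:40pm start Ingrid → 3
6:40pm end Yusuf → 2
7:30pm end Priya → 1
9pm end Ingrid → 0
Peak is 3, at 4:40pm (Ingrid, Priya, Yusuf).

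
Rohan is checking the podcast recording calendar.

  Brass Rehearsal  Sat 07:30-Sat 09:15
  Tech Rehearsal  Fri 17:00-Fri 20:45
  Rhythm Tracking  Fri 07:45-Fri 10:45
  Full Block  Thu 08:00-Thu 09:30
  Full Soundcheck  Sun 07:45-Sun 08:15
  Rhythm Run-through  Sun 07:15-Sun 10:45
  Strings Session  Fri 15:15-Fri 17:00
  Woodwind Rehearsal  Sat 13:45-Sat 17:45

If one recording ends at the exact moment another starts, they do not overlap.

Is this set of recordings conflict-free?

No

Sorted by start: Full Block, Rhythm Tracking, Strings Session, Tech Rehearsal, Brass Rehearsal, Woodwind Rehearsal, Rhythm Run-through, Full Soundcheck.
Rhythm Tracking starts after Full Block ends, so Full Block has no further overlaps.
Strings Session starts after Rhythm Tracking ends, so Rhythm Tracking has no further overlaps.
Tech Rehearsal starts exactly when Strings Session ends (back-to-back, no overlap), so Strings Session has no further overlaps.
Brass Rehearsal starts after Tech Rehearsal ends, so Tech Rehearsal has no further overlaps.
Woodwind Rehearsal starts after Brass Rehearsal ends, so Brass Rehearsal has no further overlaps.
Rhythm Run-through starts after Woodwind Rehearsal ends, so Woodwind Rehearsal has no further overlaps.
Full Soundcheck starts before Rhythm Run-through ends → Rhythm Run-through and Full Soundcheck overlap.
That's a conflict, so the schedule is not conflict-free.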